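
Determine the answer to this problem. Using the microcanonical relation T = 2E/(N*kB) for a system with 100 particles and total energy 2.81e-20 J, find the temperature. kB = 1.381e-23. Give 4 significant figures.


Step 1: Numerator = 2*E = 2*2.81e-20 = 5.62e-20 J
Step 2: Denominator = N*kB = 100*1.381e-23 = 1.381e-21
Step 3: T = 5.62e-20 / 1.381e-21 = 40.7 K

40.7


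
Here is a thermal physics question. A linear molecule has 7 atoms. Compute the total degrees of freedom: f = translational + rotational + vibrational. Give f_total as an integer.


Step 1: Translational DOF = 3
Step 2: Rotational DOF (linear) = 2
Step 3: Vibrational DOF = 3*7 - 5 = 16
Step 4: Total = 3 + 2 + 16 = 21

21


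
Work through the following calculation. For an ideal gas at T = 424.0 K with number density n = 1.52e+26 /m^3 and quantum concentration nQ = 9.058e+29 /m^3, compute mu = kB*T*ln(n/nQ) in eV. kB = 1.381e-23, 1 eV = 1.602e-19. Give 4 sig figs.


Step 1: n/nQ = 1.52e+26/9.058e+29 = 0.0001678
Step 2: ln(n/nQ) = -8.693
Step 3: mu = kB*T*ln(n/nQ) = 5.855e-21*-8.693 = -5.09e-20 J
Step 4: Convert to eV: -5.09e-20/1.602e-19 = -0.3177 eV

-0.3177


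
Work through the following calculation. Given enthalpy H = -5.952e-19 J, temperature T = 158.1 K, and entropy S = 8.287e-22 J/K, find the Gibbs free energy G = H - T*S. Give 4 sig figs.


Step 1: T*S = 158.1 * 8.287e-22 = 1.31e-19 J
Step 2: G = H - T*S = -5.952e-19 - 1.31e-19
Step 3: G = -7.262e-19 J

-7.262e-19


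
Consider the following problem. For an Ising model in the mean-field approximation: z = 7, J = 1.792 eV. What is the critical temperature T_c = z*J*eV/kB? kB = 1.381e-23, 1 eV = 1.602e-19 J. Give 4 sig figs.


Step 1: z*J = 7*1.792 = 12.54 eV
Step 2: Convert to Joules: 12.54*1.602e-19 = 2.01e-18 J
Step 3: T_c = 2.01e-18 / 1.381e-23 = 1.455e+05 K

1.455e+05


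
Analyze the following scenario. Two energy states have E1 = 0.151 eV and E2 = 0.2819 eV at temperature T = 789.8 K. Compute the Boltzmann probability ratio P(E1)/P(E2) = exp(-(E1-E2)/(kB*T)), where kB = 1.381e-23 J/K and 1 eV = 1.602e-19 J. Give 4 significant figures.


Step 1: Compute energy difference dE = E1 - E2 = 0.151 - 0.2819 = -0.1309 eV
Step 2: Convert to Joules: dE_J = -0.1309 * 1.602e-19 = -2.097e-20 J
Step 3: Compute exponent = -dE_J / (kB * T) = -(-2.097e-20) / (1.381e-23 * 789.8) = 1.923
Step 4: P(E1)/P(E2) = exp(1.923) = 6.839

6.839


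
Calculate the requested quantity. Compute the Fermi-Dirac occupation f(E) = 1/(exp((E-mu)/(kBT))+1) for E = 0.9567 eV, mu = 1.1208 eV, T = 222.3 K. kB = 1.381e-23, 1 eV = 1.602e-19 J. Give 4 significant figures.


Step 1: (E - mu) = 0.9567 - 1.1208 = -0.1641 eV
Step 2: Convert: (E-mu)*eV = -2.629e-20 J
Step 3: x = (E-mu)*eV/(kB*T) = -8.563
Step 4: f = 1/(exp(-8.563)+1) = 0.9998

0.9998


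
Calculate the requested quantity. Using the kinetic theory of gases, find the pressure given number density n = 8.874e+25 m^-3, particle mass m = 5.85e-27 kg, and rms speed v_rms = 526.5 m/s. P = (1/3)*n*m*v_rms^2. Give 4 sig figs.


Step 1: v_rms^2 = 526.5^2 = 2.772e+05
Step 2: n*m = 8.874e+25*5.85e-27 = 0.5191
Step 3: P = (1/3)*0.5191*2.772e+05 = 4.797e+04 Pa

4.797e+04


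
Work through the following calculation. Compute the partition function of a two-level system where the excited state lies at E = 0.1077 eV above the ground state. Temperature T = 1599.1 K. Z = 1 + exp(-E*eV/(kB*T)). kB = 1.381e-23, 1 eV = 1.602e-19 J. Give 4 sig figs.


Step 1: Compute beta*E = E*eV/(kB*T) = 0.1077*1.602e-19/(1.381e-23*1599.1) = 0.7813
Step 2: exp(-beta*E) = exp(-0.7813) = 0.4578
Step 3: Z = 1 + 0.4578 = 1.458

1.458


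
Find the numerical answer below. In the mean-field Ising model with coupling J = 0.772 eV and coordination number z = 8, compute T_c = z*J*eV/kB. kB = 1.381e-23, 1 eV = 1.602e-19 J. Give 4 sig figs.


Step 1: z*J = 8*0.772 = 6.176 eV
Step 2: Convert to Joules: 6.176*1.602e-19 = 9.894e-19 J
Step 3: T_c = 9.894e-19 / 1.381e-23 = 7.164e+04 K

7.164e+04


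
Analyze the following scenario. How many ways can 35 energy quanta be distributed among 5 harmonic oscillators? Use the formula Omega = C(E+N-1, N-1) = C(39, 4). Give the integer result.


Step 1: Use binomial coefficient C(39, 4)
Step 2: Numerator = 39! / 35!
Step 3: Denominator = 4!
Step 4: Omega = 82251

82251


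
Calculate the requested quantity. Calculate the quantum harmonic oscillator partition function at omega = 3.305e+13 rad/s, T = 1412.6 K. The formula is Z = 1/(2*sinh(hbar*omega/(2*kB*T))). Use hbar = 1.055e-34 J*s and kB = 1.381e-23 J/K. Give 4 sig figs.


Step 1: Compute x = hbar*omega/(kB*T) = 1.055e-34*3.305e+13/(1.381e-23*1412.6) = 0.1787
Step 2: x/2 = 0.08937
Step 3: sinh(x/2) = 0.08949
Step 4: Z = 1/(2*0.08949) = 5.587

5.587


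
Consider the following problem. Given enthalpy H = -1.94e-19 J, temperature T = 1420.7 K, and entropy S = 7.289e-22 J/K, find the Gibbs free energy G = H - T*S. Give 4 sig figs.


Step 1: T*S = 1420.7 * 7.289e-22 = 1.036e-18 J
Step 2: G = H - T*S = -1.94e-19 - 1.036e-18
Step 3: G = -1.23e-18 J

-1.23e-18


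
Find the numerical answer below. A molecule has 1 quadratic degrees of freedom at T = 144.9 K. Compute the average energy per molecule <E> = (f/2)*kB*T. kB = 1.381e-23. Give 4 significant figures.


Step 1: f/2 = 1/2 = 0.5
Step 2: kB*T = 1.381e-23 * 144.9 = 2.001e-21
Step 3: <E> = 0.5 * 2.001e-21 = 1.001e-21 J

1.001e-21


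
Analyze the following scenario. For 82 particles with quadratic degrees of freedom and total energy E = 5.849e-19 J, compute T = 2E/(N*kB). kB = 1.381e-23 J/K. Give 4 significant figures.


Step 1: Numerator = 2*E = 2*5.849e-19 = 1.17e-18 J
Step 2: Denominator = N*kB = 82*1.381e-23 = 1.132e-21
Step 3: T = 1.17e-18 / 1.132e-21 = 1033 K

1033


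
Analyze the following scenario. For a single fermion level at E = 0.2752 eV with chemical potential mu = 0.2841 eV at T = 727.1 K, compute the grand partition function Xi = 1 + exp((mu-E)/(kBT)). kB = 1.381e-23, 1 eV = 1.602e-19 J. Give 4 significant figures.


Step 1: (mu - E) = 0.2841 - 0.2752 = 0.0089 eV
Step 2: x = (mu-E)*eV/(kB*T) = 0.0089*1.602e-19/(1.381e-23*727.1) = 0.142
Step 3: exp(x) = 1.153
Step 4: Xi = 1 + 1.153 = 2.153

2.153


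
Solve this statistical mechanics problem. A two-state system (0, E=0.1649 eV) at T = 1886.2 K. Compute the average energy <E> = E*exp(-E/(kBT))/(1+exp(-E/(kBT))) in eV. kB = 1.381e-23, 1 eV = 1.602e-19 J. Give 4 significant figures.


Step 1: beta*E = 0.1649*1.602e-19/(1.381e-23*1886.2) = 1.014
Step 2: exp(-beta*E) = 0.3627
Step 3: <E> = 0.1649*0.3627/(1+0.3627) = 0.04389 eV

0.04389


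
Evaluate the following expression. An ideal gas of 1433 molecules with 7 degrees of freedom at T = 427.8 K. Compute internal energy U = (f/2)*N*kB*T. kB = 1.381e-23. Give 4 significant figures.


Step 1: f/2 = 7/2 = 3.5
Step 2: N*kB*T = 1433*1.381e-23*427.8 = 8.466e-18
Step 3: U = 3.5 * 8.466e-18 = 2.963e-17 J

2.963e-17


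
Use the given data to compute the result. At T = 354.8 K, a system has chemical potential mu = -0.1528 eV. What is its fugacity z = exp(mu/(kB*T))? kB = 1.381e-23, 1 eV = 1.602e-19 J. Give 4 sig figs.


Step 1: Convert mu to Joules: -0.1528*1.602e-19 = -2.448e-20 J
Step 2: kB*T = 1.381e-23*354.8 = 4.9e-21 J
Step 3: mu/(kB*T) = -4.996
Step 4: z = exp(-4.996) = 0.006766

0.006766


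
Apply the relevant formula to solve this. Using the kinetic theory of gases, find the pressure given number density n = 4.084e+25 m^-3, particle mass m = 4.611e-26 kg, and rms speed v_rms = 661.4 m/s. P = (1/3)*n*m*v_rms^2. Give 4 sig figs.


Step 1: v_rms^2 = 661.4^2 = 4.374e+05
Step 2: n*m = 4.084e+25*4.611e-26 = 1.883
Step 3: P = (1/3)*1.883*4.374e+05 = 2.746e+05 Pa

2.746e+05


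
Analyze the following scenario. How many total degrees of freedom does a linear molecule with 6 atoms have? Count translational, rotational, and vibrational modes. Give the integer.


Step 1: Translational DOF = 3
Step 2: Rotational DOF (linear) = 2
Step 3: Vibrational DOF = 3*6 - 5 = 13
Step 4: Total = 3 + 2 + 13 = 18

18


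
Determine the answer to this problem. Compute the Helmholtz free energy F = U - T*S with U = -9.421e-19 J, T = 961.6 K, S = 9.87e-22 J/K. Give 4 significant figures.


Step 1: T*S = 961.6 * 9.87e-22 = 9.491e-19 J
Step 2: F = U - T*S = -9.421e-19 - 9.491e-19
Step 3: F = -1.891e-18 J

-1.891e-18


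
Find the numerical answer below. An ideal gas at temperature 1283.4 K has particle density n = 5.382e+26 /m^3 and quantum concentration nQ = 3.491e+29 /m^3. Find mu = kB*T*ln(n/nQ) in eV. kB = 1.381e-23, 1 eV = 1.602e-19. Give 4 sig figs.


Step 1: n/nQ = 5.382e+26/3.491e+29 = 0.001542
Step 2: ln(n/nQ) = -6.475
Step 3: mu = kB*T*ln(n/nQ) = 1.772e-20*-6.475 = -1.148e-19 J
Step 4: Convert to eV: -1.148e-19/1.602e-19 = -0.7163 eV

-0.7163


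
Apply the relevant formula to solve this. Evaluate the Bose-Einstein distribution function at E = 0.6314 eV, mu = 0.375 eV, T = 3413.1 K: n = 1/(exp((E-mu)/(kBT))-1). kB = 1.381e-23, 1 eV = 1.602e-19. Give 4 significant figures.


Step 1: (E - mu) = 0.2564 eV
Step 2: x = (E-mu)*eV/(kB*T) = 0.2564*1.602e-19/(1.381e-23*3413.1) = 0.8714
Step 3: exp(x) = 2.39
Step 4: n = 1/(exp(x)-1) = 0.7192

0.7192


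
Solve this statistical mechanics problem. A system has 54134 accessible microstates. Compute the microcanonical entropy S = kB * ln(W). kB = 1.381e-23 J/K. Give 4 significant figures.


Step 1: ln(W) = ln(54134) = 10.9
Step 2: S = kB * ln(W) = 1.381e-23 * 10.9
Step 3: S = 1.505e-22 J/K

1.505e-22


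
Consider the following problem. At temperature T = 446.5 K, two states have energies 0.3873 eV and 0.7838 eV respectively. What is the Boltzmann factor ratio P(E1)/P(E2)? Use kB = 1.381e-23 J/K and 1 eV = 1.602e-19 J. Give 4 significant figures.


Step 1: Compute energy difference dE = E1 - E2 = 0.3873 - 0.7838 = -0.3965 eV
Step 2: Convert to Joules: dE_J = -0.3965 * 1.602e-19 = -6.352e-20 J
Step 3: Compute exponent = -dE_J / (kB * T) = -(-6.352e-20) / (1.381e-23 * 446.5) = 10.3
Step 4: P(E1)/P(E2) = exp(10.3) = 2.977e+04

2.977e+04


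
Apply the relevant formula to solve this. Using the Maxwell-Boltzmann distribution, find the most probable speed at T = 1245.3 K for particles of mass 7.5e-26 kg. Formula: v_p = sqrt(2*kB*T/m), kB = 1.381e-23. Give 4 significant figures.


Step 1: Numerator = 2*kB*T = 2*1.381e-23*1245.3 = 3.44e-20
Step 2: Ratio = 3.44e-20 / 7.5e-26 = 4.586e+05
Step 3: v_p = sqrt(4.586e+05) = 677.2 m/s

677.2


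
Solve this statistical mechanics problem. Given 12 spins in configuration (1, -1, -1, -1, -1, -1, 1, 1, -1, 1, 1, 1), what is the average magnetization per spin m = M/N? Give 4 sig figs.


Step 1: Count up spins (+1): 6, down spins (-1): 6
Step 2: Total magnetization M = 6 - 6 = 0
Step 3: m = M/N = 0/12 = 0

0


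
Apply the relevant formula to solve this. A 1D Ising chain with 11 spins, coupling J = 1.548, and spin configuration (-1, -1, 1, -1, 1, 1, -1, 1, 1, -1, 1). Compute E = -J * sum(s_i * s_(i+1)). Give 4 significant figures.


Step 1: Nearest-neighbor products: 1, -1, -1, -1, 1, -1, -1, 1, -1, -1
Step 2: Sum of products = -4
Step 3: E = -1.548 * -4 = 6.192

6.192


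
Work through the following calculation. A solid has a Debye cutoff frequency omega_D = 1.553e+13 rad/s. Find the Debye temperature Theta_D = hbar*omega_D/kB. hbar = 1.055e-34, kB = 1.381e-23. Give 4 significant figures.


Step 1: hbar*omega_D = 1.055e-34 * 1.553e+13 = 1.638e-21 J
Step 2: Theta_D = 1.638e-21 / 1.381e-23
Step 3: Theta_D = 118.6 K

118.6


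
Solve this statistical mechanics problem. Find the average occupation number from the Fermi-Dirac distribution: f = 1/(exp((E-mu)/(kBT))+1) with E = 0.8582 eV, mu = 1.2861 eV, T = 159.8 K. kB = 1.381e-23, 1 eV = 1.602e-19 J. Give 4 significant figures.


Step 1: (E - mu) = 0.8582 - 1.2861 = -0.4279 eV
Step 2: Convert: (E-mu)*eV = -6.855e-20 J
Step 3: x = (E-mu)*eV/(kB*T) = -31.06
Step 4: f = 1/(exp(-31.06)+1) = 1

1


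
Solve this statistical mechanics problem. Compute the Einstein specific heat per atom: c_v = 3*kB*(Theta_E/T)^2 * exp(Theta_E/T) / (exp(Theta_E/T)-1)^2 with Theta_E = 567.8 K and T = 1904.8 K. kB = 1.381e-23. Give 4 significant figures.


Step 1: x = Theta_E/T = 567.8/1904.8 = 0.2981
Step 2: x^2 = 0.08886
Step 3: exp(x) = 1.347
Step 4: c_v = 3*1.381e-23*0.08886*1.347/(1.347-1)^2 = 4.112e-23

4.112e-23


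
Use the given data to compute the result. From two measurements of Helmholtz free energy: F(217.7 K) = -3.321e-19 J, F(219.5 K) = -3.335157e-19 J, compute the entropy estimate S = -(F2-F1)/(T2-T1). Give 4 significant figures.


Step 1: dF = F2 - F1 = -3.335157e-19 - (-3.321e-19) = -1.4157e-21 J
Step 2: dT = T2 - T1 = 219.5 - 217.7 = 1.8 K
Step 3: S = -dF/dT = -(-1.4157e-21)/1.8 = 7.865e-22 J/K

7.865e-22


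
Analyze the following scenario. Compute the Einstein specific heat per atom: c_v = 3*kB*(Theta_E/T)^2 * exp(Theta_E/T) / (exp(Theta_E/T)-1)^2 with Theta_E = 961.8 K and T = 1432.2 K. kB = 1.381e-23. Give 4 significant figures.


Step 1: x = Theta_E/T = 961.8/1432.2 = 0.6716
Step 2: x^2 = 0.451
Step 3: exp(x) = 1.957
Step 4: c_v = 3*1.381e-23*0.451*1.957/(1.957-1)^2 = 3.991e-23

3.991e-23


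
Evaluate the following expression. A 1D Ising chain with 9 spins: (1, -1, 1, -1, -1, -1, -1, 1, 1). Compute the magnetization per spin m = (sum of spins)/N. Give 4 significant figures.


Step 1: Count up spins (+1): 4, down spins (-1): 5
Step 2: Total magnetization M = 4 - 5 = -1
Step 3: m = M/N = -1/9 = -0.1111

-0.1111


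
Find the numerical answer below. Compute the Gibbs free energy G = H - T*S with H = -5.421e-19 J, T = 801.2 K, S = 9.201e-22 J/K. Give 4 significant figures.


Step 1: T*S = 801.2 * 9.201e-22 = 7.372e-19 J
Step 2: G = H - T*S = -5.421e-19 - 7.372e-19
Step 3: G = -1.279e-18 J

-1.279e-18


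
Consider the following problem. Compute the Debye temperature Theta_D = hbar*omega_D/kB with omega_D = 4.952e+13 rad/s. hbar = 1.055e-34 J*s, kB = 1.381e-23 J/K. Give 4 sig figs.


Step 1: hbar*omega_D = 1.055e-34 * 4.952e+13 = 5.224e-21 J
Step 2: Theta_D = 5.224e-21 / 1.381e-23
Step 3: Theta_D = 378.3 K

378.3


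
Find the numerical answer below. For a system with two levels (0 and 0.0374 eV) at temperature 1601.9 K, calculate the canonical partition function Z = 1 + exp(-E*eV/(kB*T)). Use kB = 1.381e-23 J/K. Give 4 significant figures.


Step 1: Compute beta*E = E*eV/(kB*T) = 0.0374*1.602e-19/(1.381e-23*1601.9) = 0.2708
Step 2: exp(-beta*E) = exp(-0.2708) = 0.7627
Step 3: Z = 1 + 0.7627 = 1.763

1.763


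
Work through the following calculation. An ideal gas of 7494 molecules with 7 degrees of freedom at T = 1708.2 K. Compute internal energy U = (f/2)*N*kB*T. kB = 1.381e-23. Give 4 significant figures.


Step 1: f/2 = 7/2 = 3.5
Step 2: N*kB*T = 7494*1.381e-23*1708.2 = 1.768e-16
Step 3: U = 3.5 * 1.768e-16 = 6.187e-16 J

6.187e-16


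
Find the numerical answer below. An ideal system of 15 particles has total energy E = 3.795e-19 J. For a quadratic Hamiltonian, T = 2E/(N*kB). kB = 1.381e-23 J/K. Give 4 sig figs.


Step 1: Numerator = 2*E = 2*3.795e-19 = 7.59e-19 J
Step 2: Denominator = N*kB = 15*1.381e-23 = 2.071e-22
Step 3: T = 7.59e-19 / 2.071e-22 = 3664 K

3664


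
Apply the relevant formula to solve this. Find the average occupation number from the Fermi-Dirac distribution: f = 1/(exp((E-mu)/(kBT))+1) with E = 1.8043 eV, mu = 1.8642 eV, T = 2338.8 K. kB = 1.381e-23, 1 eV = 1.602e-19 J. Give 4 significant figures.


Step 1: (E - mu) = 1.8043 - 1.8642 = -0.0599 eV
Step 2: Convert: (E-mu)*eV = -9.596e-21 J
Step 3: x = (E-mu)*eV/(kB*T) = -0.2971
Step 4: f = 1/(exp(-0.2971)+1) = 0.5737

0.5737


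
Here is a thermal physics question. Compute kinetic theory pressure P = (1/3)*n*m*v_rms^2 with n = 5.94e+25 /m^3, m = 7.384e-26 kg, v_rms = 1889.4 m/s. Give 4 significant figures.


Step 1: v_rms^2 = 1889.4^2 = 3.57e+06
Step 2: n*m = 5.94e+25*7.384e-26 = 4.386
Step 3: P = (1/3)*4.386*3.57e+06 = 5.219e+06 Pa

5.219e+06


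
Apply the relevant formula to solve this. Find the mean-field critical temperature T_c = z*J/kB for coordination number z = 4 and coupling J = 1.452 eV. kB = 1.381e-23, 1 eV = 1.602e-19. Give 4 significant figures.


Step 1: z*J = 4*1.452 = 5.808 eV
Step 2: Convert to Joules: 5.808*1.602e-19 = 9.304e-19 J
Step 3: T_c = 9.304e-19 / 1.381e-23 = 6.737e+04 K

6.737e+04


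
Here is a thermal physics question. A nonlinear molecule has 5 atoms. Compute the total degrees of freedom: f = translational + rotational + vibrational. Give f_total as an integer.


Step 1: Translational DOF = 3
Step 2: Rotational DOF (nonlinear) = 3
Step 3: Vibrational DOF = 3*5 - 6 = 9
Step 4: Total = 3 + 3 + 9 = 15

15


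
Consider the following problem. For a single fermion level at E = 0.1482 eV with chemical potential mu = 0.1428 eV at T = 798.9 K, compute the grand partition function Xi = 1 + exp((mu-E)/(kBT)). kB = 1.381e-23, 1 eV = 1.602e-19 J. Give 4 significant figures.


Step 1: (mu - E) = 0.1428 - 0.1482 = -0.0054 eV
Step 2: x = (mu-E)*eV/(kB*T) = -0.0054*1.602e-19/(1.381e-23*798.9) = -0.07841
Step 3: exp(x) = 0.9246
Step 4: Xi = 1 + 0.9246 = 1.925

1.925


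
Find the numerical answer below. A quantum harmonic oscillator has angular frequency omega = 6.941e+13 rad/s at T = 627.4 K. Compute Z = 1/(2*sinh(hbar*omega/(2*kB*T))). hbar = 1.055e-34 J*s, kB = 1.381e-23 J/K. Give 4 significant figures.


Step 1: Compute x = hbar*omega/(kB*T) = 1.055e-34*6.941e+13/(1.381e-23*627.4) = 0.8452
Step 2: x/2 = 0.4226
Step 3: sinh(x/2) = 0.4353
Step 4: Z = 1/(2*0.4353) = 1.149

1.149


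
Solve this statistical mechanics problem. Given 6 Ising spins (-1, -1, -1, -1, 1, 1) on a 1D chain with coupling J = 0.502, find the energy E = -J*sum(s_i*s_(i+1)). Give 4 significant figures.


Step 1: Nearest-neighbor products: 1, 1, 1, -1, 1
Step 2: Sum of products = 3
Step 3: E = -0.502 * 3 = -1.506

-1.506


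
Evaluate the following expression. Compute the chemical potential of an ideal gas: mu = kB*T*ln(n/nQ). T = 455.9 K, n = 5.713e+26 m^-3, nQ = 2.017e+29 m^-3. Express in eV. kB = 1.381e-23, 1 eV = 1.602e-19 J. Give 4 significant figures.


Step 1: n/nQ = 5.713e+26/2.017e+29 = 0.002832
Step 2: ln(n/nQ) = -5.867
Step 3: mu = kB*T*ln(n/nQ) = 6.296e-21*-5.867 = -3.694e-20 J
Step 4: Convert to eV: -3.694e-20/1.602e-19 = -0.2306 eV

-0.2306


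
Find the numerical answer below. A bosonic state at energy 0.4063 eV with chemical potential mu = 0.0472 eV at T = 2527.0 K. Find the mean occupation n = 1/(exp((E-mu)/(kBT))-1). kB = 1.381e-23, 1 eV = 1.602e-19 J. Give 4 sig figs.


Step 1: (E - mu) = 0.3591 eV
Step 2: x = (E-mu)*eV/(kB*T) = 0.3591*1.602e-19/(1.381e-23*2527.0) = 1.648
Step 3: exp(x) = 5.199
Step 4: n = 1/(exp(x)-1) = 0.2382

0.2382


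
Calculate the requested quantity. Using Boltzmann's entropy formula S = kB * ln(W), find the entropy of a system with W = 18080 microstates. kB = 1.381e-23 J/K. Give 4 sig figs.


Step 1: ln(W) = ln(18080) = 9.803
Step 2: S = kB * ln(W) = 1.381e-23 * 9.803
Step 3: S = 1.354e-22 J/K

1.354e-22


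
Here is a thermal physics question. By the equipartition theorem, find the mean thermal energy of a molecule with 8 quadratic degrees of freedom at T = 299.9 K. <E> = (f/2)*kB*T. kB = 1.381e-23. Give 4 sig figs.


Step 1: f/2 = 8/2 = 4
Step 2: kB*T = 1.381e-23 * 299.9 = 4.142e-21
Step 3: <E> = 4 * 4.142e-21 = 1.657e-20 J

1.657e-20


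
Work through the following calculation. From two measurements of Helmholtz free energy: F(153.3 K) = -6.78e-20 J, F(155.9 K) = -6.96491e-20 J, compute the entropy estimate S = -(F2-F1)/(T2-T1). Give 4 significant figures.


Step 1: dF = F2 - F1 = -6.96491e-20 - (-6.78e-20) = -1.8491e-21 J
Step 2: dT = T2 - T1 = 155.9 - 153.3 = 2.6 K
Step 3: S = -dF/dT = -(-1.8491e-21)/2.6 = 7.112e-22 J/K

7.112e-22


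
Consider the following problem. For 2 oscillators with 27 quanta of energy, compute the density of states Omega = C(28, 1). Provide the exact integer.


Step 1: Use binomial coefficient C(28, 1)
Step 2: Numerator = 28! / 27!
Step 3: Denominator = 1!
Step 4: Omega = 28

28


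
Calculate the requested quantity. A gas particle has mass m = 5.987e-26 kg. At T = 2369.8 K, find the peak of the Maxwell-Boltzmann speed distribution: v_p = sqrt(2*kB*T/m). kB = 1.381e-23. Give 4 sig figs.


Step 1: Numerator = 2*kB*T = 2*1.381e-23*2369.8 = 6.545e-20
Step 2: Ratio = 6.545e-20 / 5.987e-26 = 1.093e+06
Step 3: v_p = sqrt(1.093e+06) = 1046 m/s

1046


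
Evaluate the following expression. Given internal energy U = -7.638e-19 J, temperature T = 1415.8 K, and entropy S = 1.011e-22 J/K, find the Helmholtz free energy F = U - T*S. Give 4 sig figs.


Step 1: T*S = 1415.8 * 1.011e-22 = 1.431e-19 J
Step 2: F = U - T*S = -7.638e-19 - 1.431e-19
Step 3: F = -9.069e-19 J

-9.069e-19


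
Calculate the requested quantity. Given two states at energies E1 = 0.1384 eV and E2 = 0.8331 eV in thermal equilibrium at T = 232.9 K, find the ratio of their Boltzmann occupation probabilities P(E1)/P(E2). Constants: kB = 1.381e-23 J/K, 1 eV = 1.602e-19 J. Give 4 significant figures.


Step 1: Compute energy difference dE = E1 - E2 = 0.1384 - 0.8331 = -0.6947 eV
Step 2: Convert to Joules: dE_J = -0.6947 * 1.602e-19 = -1.113e-19 J
Step 3: Compute exponent = -dE_J / (kB * T) = -(-1.113e-19) / (1.381e-23 * 232.9) = 34.6
Step 4: P(E1)/P(E2) = exp(34.6) = 1.065e+15

1.065e+15


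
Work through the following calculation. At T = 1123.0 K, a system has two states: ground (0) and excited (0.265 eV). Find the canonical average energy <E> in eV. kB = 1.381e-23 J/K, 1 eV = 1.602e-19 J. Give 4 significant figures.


Step 1: beta*E = 0.265*1.602e-19/(1.381e-23*1123.0) = 2.737
Step 2: exp(-beta*E) = 0.06474
Step 3: <E> = 0.265*0.06474/(1+0.06474) = 0.01611 eV

0.01611


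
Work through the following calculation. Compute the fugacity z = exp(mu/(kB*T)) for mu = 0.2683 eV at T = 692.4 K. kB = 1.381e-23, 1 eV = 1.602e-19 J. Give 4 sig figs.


Step 1: Convert mu to Joules: 0.2683*1.602e-19 = 4.298e-20 J
Step 2: kB*T = 1.381e-23*692.4 = 9.562e-21 J
Step 3: mu/(kB*T) = 4.495
Step 4: z = exp(4.495) = 89.57

89.57


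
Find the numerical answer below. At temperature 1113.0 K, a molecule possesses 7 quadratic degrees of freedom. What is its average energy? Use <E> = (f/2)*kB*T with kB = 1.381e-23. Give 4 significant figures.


Step 1: f/2 = 7/2 = 3.5
Step 2: kB*T = 1.381e-23 * 1113.0 = 1.537e-20
Step 3: <E> = 3.5 * 1.537e-20 = 5.38e-20 J

5.38e-20


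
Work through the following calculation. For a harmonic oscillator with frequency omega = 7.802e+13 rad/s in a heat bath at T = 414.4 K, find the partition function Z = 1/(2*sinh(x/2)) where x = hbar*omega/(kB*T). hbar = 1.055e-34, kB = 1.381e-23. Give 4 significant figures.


Step 1: Compute x = hbar*omega/(kB*T) = 1.055e-34*7.802e+13/(1.381e-23*414.4) = 1.438
Step 2: x/2 = 0.7191
Step 3: sinh(x/2) = 0.7828
Step 4: Z = 1/(2*0.7828) = 0.6388

0.6388


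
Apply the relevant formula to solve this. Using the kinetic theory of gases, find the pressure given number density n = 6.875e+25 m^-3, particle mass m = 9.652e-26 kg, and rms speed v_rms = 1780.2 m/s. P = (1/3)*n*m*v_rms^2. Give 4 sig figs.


Step 1: v_rms^2 = 1780.2^2 = 3.169e+06
Step 2: n*m = 6.875e+25*9.652e-26 = 6.636
Step 3: P = (1/3)*6.636*3.169e+06 = 7.01e+06 Pa

7.01e+06


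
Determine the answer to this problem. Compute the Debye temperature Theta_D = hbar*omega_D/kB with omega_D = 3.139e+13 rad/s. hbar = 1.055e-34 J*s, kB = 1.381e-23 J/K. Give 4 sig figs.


Step 1: hbar*omega_D = 1.055e-34 * 3.139e+13 = 3.312e-21 J
Step 2: Theta_D = 3.312e-21 / 1.381e-23
Step 3: Theta_D = 239.8 K

239.8


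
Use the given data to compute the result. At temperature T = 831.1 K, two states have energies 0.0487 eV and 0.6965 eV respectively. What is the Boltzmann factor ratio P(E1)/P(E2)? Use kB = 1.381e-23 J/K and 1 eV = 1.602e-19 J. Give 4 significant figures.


Step 1: Compute energy difference dE = E1 - E2 = 0.0487 - 0.6965 = -0.6478 eV
Step 2: Convert to Joules: dE_J = -0.6478 * 1.602e-19 = -1.038e-19 J
Step 3: Compute exponent = -dE_J / (kB * T) = -(-1.038e-19) / (1.381e-23 * 831.1) = 9.042
Step 4: P(E1)/P(E2) = exp(9.042) = 8449

8449


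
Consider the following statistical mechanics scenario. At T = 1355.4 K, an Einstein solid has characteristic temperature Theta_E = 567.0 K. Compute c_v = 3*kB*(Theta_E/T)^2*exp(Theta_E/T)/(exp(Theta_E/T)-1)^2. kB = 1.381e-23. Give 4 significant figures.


Step 1: x = Theta_E/T = 567.0/1355.4 = 0.4183
Step 2: x^2 = 0.175
Step 3: exp(x) = 1.519
Step 4: c_v = 3*1.381e-23*0.175*1.519/(1.519-1)^2 = 4.083e-23

4.083e-23


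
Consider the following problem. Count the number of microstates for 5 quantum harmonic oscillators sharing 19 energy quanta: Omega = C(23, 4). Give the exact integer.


Step 1: Use binomial coefficient C(23, 4)
Step 2: Numerator = 23! / 19!
Step 3: Denominator = 4!
Step 4: Omega = 8855

8855


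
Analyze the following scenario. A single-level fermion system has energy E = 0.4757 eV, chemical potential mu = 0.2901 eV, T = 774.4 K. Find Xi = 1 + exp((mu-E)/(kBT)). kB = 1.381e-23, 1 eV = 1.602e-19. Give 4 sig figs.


Step 1: (mu - E) = 0.2901 - 0.4757 = -0.1856 eV
Step 2: x = (mu-E)*eV/(kB*T) = -0.1856*1.602e-19/(1.381e-23*774.4) = -2.78
Step 3: exp(x) = 0.06202
Step 4: Xi = 1 + 0.06202 = 1.062

1.062


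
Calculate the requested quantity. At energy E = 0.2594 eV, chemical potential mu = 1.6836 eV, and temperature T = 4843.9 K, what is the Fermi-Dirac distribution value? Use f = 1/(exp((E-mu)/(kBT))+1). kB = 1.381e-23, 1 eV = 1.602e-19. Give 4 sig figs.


Step 1: (E - mu) = 0.2594 - 1.6836 = -1.424 eV
Step 2: Convert: (E-mu)*eV = -2.282e-19 J
Step 3: x = (E-mu)*eV/(kB*T) = -3.411
Step 4: f = 1/(exp(-3.411)+1) = 0.968

0.968


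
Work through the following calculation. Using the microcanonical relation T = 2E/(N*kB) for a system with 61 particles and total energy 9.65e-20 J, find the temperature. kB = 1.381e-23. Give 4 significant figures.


Step 1: Numerator = 2*E = 2*9.65e-20 = 1.93e-19 J
Step 2: Denominator = N*kB = 61*1.381e-23 = 8.424e-22
Step 3: T = 1.93e-19 / 8.424e-22 = 229.1 K

229.1


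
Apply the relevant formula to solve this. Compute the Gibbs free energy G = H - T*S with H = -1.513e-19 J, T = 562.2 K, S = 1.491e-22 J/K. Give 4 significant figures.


Step 1: T*S = 562.2 * 1.491e-22 = 8.382e-20 J
Step 2: G = H - T*S = -1.513e-19 - 8.382e-20
Step 3: G = -2.351e-19 J

-2.351e-19


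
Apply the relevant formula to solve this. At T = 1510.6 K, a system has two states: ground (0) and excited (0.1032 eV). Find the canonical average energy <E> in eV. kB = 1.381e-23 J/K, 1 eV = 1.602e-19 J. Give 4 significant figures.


Step 1: beta*E = 0.1032*1.602e-19/(1.381e-23*1510.6) = 0.7925
Step 2: exp(-beta*E) = 0.4527
Step 3: <E> = 0.1032*0.4527/(1+0.4527) = 0.03216 eV

0.03216


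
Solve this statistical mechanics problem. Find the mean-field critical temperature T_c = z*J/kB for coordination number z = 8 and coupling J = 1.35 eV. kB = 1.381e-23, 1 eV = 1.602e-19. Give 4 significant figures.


Step 1: z*J = 8*1.35 = 10.8 eV
Step 2: Convert to Joules: 10.8*1.602e-19 = 1.73e-18 J
Step 3: T_c = 1.73e-18 / 1.381e-23 = 1.253e+05 K

1.253e+05


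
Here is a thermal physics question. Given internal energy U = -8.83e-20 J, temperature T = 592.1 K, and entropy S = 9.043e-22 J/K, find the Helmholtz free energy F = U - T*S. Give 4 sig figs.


Step 1: T*S = 592.1 * 9.043e-22 = 5.354e-19 J
Step 2: F = U - T*S = -8.83e-20 - 5.354e-19
Step 3: F = -6.237e-19 J

-6.237e-19


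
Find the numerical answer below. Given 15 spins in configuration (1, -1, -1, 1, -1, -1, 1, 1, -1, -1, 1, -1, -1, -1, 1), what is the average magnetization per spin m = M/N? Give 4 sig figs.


Step 1: Count up spins (+1): 6, down spins (-1): 9
Step 2: Total magnetization M = 6 - 9 = -3
Step 3: m = M/N = -3/15 = -0.2

-0.2


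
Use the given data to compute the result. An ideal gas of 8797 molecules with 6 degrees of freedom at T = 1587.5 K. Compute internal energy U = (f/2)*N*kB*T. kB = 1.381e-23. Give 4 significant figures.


Step 1: f/2 = 6/2 = 3.0
Step 2: N*kB*T = 8797*1.381e-23*1587.5 = 1.929e-16
Step 3: U = 3.0 * 1.929e-16 = 5.786e-16 J

5.786e-16


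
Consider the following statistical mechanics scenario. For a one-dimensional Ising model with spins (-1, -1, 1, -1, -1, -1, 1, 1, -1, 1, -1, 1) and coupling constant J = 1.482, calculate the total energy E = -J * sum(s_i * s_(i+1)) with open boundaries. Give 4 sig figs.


Step 1: Nearest-neighbor products: 1, -1, -1, 1, 1, -1, 1, -1, -1, -1, -1
Step 2: Sum of products = -3
Step 3: E = -1.482 * -3 = 4.446

4.446


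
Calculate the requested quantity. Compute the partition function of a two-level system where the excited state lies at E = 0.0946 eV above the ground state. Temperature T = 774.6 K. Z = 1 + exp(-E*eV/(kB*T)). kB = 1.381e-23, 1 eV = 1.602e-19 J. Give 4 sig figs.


Step 1: Compute beta*E = E*eV/(kB*T) = 0.0946*1.602e-19/(1.381e-23*774.6) = 1.417
Step 2: exp(-beta*E) = exp(-1.417) = 0.2425
Step 3: Z = 1 + 0.2425 = 1.243

1.243


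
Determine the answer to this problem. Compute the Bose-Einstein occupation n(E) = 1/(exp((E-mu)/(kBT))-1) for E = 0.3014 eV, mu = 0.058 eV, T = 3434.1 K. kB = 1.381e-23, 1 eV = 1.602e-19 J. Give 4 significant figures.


Step 1: (E - mu) = 0.2434 eV
Step 2: x = (E-mu)*eV/(kB*T) = 0.2434*1.602e-19/(1.381e-23*3434.1) = 0.8222
Step 3: exp(x) = 2.275
Step 4: n = 1/(exp(x)-1) = 0.784

0.784


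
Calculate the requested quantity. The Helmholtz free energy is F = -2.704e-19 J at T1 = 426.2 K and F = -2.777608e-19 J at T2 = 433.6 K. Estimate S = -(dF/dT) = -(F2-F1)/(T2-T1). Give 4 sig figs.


Step 1: dF = F2 - F1 = -2.777608e-19 - (-2.704e-19) = -7.3608e-21 J
Step 2: dT = T2 - T1 = 433.6 - 426.2 = 7.4 K
Step 3: S = -dF/dT = -(-7.3608e-21)/7.4 = 9.947e-22 J/K

9.947e-22


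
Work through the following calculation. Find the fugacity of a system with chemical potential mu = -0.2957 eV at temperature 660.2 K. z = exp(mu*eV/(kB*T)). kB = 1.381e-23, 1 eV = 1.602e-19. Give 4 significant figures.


Step 1: Convert mu to Joules: -0.2957*1.602e-19 = -4.737e-20 J
Step 2: kB*T = 1.381e-23*660.2 = 9.117e-21 J
Step 3: mu/(kB*T) = -5.196
Step 4: z = exp(-5.196) = 0.00554

0.00554


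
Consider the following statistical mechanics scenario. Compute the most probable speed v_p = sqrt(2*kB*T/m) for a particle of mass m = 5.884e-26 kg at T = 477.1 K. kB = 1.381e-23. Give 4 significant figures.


Step 1: Numerator = 2*kB*T = 2*1.381e-23*477.1 = 1.318e-20
Step 2: Ratio = 1.318e-20 / 5.884e-26 = 2.24e+05
Step 3: v_p = sqrt(2.24e+05) = 473.2 m/s

473.2


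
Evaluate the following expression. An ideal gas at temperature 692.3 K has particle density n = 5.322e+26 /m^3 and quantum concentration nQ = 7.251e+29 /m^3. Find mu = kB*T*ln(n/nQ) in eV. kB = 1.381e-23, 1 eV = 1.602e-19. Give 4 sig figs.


Step 1: n/nQ = 5.322e+26/7.251e+29 = 0.000734
Step 2: ln(n/nQ) = -7.217
Step 3: mu = kB*T*ln(n/nQ) = 9.561e-21*-7.217 = -6.9e-20 J
Step 4: Convert to eV: -6.9e-20/1.602e-19 = -0.4307 eV

-0.4307


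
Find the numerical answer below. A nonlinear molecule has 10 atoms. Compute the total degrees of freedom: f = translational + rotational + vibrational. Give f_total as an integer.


Step 1: Translational DOF = 3
Step 2: Rotational DOF (nonlinear) = 3
Step 3: Vibrational DOF = 3*10 - 6 = 24
Step 4: Total = 3 + 3 + 24 = 30

30


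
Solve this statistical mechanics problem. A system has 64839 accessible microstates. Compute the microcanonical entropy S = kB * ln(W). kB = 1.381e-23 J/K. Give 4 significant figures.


Step 1: ln(W) = ln(64839) = 11.08
Step 2: S = kB * ln(W) = 1.381e-23 * 11.08
Step 3: S = 1.53e-22 J/K

1.53e-22


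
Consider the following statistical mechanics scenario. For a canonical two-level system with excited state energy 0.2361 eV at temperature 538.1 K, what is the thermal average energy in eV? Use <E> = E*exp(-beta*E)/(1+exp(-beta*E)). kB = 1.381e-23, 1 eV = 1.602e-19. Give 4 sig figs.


Step 1: beta*E = 0.2361*1.602e-19/(1.381e-23*538.1) = 5.09
Step 2: exp(-beta*E) = 0.006159
Step 3: <E> = 0.2361*0.006159/(1+0.006159) = 0.001445 eV

0.001445


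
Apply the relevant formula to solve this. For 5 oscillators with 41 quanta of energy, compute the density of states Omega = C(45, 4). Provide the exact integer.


Step 1: Use binomial coefficient C(45, 4)
Step 2: Numerator = 45! / 41!
Step 3: Denominator = 4!
Step 4: Omega = 148995

148995


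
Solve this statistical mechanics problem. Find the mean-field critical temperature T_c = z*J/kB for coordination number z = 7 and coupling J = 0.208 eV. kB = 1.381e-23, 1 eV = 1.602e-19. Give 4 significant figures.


Step 1: z*J = 7*0.208 = 1.456 eV
Step 2: Convert to Joules: 1.456*1.602e-19 = 2.333e-19 J
Step 3: T_c = 2.333e-19 / 1.381e-23 = 1.689e+04 K

1.689e+04


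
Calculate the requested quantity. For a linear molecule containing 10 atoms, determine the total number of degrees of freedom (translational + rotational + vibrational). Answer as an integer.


Step 1: Translational DOF = 3
Step 2: Rotational DOF (linear) = 2
Step 3: Vibrational DOF = 3*10 - 5 = 25
Step 4: Total = 3 + 2 + 25 = 30

30


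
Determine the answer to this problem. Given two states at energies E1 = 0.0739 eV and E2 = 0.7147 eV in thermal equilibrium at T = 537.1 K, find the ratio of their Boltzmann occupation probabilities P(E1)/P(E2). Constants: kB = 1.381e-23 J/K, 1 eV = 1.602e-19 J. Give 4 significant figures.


Step 1: Compute energy difference dE = E1 - E2 = 0.0739 - 0.7147 = -0.6408 eV
Step 2: Convert to Joules: dE_J = -0.6408 * 1.602e-19 = -1.027e-19 J
Step 3: Compute exponent = -dE_J / (kB * T) = -(-1.027e-19) / (1.381e-23 * 537.1) = 13.84
Step 4: P(E1)/P(E2) = exp(13.84) = 1.025e+06

1.025e+06


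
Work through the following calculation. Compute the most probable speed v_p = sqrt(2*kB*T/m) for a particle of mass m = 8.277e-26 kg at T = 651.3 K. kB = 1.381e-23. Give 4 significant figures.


Step 1: Numerator = 2*kB*T = 2*1.381e-23*651.3 = 1.799e-20
Step 2: Ratio = 1.799e-20 / 8.277e-26 = 2.173e+05
Step 3: v_p = sqrt(2.173e+05) = 466.2 m/s

466.2


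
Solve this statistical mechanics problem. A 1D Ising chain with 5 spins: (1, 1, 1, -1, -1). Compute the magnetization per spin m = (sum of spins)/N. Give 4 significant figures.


Step 1: Count up spins (+1): 3, down spins (-1): 2
Step 2: Total magnetization M = 3 - 2 = 1
Step 3: m = M/N = 1/5 = 0.2

0.2


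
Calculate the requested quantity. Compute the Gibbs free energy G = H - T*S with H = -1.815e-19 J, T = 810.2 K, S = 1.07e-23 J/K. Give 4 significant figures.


Step 1: T*S = 810.2 * 1.07e-23 = 8.669e-21 J
Step 2: G = H - T*S = -1.815e-19 - 8.669e-21
Step 3: G = -1.902e-19 J

-1.902e-19


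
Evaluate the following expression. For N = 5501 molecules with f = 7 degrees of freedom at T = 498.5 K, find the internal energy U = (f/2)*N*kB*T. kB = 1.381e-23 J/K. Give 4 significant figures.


Step 1: f/2 = 7/2 = 3.5
Step 2: N*kB*T = 5501*1.381e-23*498.5 = 3.787e-17
Step 3: U = 3.5 * 3.787e-17 = 1.325e-16 J

1.325e-16


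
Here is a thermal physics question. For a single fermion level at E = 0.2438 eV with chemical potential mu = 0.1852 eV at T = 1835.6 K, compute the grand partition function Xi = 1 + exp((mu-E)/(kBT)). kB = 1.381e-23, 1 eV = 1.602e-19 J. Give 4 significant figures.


Step 1: (mu - E) = 0.1852 - 0.2438 = -0.0586 eV
Step 2: x = (mu-E)*eV/(kB*T) = -0.0586*1.602e-19/(1.381e-23*1835.6) = -0.3703
Step 3: exp(x) = 0.6905
Step 4: Xi = 1 + 0.6905 = 1.691

1.691


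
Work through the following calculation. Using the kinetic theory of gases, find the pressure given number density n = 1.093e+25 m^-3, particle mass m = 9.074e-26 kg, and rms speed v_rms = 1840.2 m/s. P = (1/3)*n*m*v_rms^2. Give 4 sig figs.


Step 1: v_rms^2 = 1840.2^2 = 3.386e+06
Step 2: n*m = 1.093e+25*9.074e-26 = 0.9918
Step 3: P = (1/3)*0.9918*3.386e+06 = 1.12e+06 Pa

1.12e+06


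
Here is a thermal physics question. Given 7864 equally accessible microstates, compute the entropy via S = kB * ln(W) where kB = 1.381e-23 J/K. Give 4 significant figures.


Step 1: ln(W) = ln(7864) = 8.97
Step 2: S = kB * ln(W) = 1.381e-23 * 8.97
Step 3: S = 1.239e-22 J/K

1.239e-22


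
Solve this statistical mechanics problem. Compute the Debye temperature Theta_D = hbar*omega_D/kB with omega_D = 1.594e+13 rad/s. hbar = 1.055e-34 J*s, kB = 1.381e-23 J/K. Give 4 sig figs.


Step 1: hbar*omega_D = 1.055e-34 * 1.594e+13 = 1.682e-21 J
Step 2: Theta_D = 1.682e-21 / 1.381e-23
Step 3: Theta_D = 121.8 K

121.8


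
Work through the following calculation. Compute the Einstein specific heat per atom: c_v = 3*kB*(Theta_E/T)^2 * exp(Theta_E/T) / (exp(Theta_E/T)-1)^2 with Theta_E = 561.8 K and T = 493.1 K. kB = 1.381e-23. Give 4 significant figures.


Step 1: x = Theta_E/T = 561.8/493.1 = 1.139
Step 2: x^2 = 1.298
Step 3: exp(x) = 3.125
Step 4: c_v = 3*1.381e-23*1.298*3.125/(3.125-1)^2 = 3.722e-23

3.722e-23


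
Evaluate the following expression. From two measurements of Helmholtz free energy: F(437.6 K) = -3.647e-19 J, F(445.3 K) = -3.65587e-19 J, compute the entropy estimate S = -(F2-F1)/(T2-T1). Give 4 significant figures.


Step 1: dF = F2 - F1 = -3.65587e-19 - (-3.647e-19) = -8.87e-22 J
Step 2: dT = T2 - T1 = 445.3 - 437.6 = 7.7 K
Step 3: S = -dF/dT = -(-8.87e-22)/7.7 = 1.152e-22 J/K

1.152e-22


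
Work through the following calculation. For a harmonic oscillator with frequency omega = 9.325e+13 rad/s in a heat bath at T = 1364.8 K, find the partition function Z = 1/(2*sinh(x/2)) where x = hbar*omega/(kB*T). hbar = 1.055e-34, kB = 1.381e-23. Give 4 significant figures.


Step 1: Compute x = hbar*omega/(kB*T) = 1.055e-34*9.325e+13/(1.381e-23*1364.8) = 0.522
Step 2: x/2 = 0.261
Step 3: sinh(x/2) = 0.264
Step 4: Z = 1/(2*0.264) = 1.894

1.894


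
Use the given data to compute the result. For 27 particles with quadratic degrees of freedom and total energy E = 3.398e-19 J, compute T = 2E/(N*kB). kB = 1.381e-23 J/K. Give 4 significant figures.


Step 1: Numerator = 2*E = 2*3.398e-19 = 6.796e-19 J
Step 2: Denominator = N*kB = 27*1.381e-23 = 3.729e-22
Step 3: T = 6.796e-19 / 3.729e-22 = 1823 K

1823


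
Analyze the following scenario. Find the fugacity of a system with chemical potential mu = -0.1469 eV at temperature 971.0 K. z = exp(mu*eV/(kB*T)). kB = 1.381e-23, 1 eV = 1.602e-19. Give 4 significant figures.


Step 1: Convert mu to Joules: -0.1469*1.602e-19 = -2.353e-20 J
Step 2: kB*T = 1.381e-23*971.0 = 1.341e-20 J
Step 3: mu/(kB*T) = -1.755
Step 4: z = exp(-1.755) = 0.1729

0.1729


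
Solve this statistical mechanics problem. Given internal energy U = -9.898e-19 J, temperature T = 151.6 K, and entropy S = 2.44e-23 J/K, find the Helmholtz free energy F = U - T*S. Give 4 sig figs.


Step 1: T*S = 151.6 * 2.44e-23 = 3.699e-21 J
Step 2: F = U - T*S = -9.898e-19 - 3.699e-21
Step 3: F = -9.935e-19 J

-9.935e-19


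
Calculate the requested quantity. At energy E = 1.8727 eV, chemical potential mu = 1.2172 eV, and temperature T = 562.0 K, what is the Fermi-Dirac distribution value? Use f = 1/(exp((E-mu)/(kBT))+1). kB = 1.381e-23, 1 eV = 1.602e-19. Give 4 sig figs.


Step 1: (E - mu) = 1.8727 - 1.2172 = 0.6555 eV
Step 2: Convert: (E-mu)*eV = 1.05e-19 J
Step 3: x = (E-mu)*eV/(kB*T) = 13.53
Step 4: f = 1/(exp(13.53)+1) = 1.33e-06

1.33e-06


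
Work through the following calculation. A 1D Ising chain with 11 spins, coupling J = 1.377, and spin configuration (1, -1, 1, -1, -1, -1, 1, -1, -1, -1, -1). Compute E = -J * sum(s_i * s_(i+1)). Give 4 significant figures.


Step 1: Nearest-neighbor products: -1, -1, -1, 1, 1, -1, -1, 1, 1, 1
Step 2: Sum of products = 0
Step 3: E = -1.377 * 0 = 0

0


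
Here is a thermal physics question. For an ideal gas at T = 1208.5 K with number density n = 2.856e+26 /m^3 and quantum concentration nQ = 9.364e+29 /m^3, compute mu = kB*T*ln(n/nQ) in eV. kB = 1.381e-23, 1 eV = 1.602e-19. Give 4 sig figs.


Step 1: n/nQ = 2.856e+26/9.364e+29 = 0.000305
Step 2: ln(n/nQ) = -8.095
Step 3: mu = kB*T*ln(n/nQ) = 1.669e-20*-8.095 = -1.351e-19 J
Step 4: Convert to eV: -1.351e-19/1.602e-19 = -0.8433 eV

-0.8433
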